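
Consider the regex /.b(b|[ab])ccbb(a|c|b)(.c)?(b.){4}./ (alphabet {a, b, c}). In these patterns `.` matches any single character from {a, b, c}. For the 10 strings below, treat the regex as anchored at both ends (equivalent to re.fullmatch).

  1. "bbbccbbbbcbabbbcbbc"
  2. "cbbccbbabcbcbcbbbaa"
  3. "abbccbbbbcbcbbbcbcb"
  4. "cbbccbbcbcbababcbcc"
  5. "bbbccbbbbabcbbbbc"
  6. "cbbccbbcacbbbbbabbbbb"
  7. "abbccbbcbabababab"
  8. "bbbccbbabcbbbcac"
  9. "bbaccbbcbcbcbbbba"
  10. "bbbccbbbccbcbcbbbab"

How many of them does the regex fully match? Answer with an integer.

8

1 → match
2 → match
3 → match
4 → match
5 → match
6 → no match
7 → match
8 → no match
9 → match
10 → match
Total matched: 8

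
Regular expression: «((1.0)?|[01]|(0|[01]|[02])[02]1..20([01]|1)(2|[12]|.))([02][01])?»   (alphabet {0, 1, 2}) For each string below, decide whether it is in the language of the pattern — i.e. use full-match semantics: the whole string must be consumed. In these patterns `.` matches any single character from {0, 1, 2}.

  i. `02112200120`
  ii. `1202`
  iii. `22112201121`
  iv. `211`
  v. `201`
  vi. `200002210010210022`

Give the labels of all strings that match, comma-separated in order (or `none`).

i → match
ii → no match
iii → match
iv → no match
v → no match
vi → no match

i, iii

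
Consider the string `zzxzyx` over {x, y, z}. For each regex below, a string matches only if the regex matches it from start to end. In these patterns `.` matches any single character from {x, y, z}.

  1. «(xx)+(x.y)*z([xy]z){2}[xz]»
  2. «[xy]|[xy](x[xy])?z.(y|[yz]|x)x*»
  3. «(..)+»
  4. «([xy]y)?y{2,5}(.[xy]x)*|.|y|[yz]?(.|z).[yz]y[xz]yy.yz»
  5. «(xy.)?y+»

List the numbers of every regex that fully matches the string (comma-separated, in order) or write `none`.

3

1 → no match — must start with `xx`
2 → no match
3 → match
4 → no match
5 → no match — must end with `y`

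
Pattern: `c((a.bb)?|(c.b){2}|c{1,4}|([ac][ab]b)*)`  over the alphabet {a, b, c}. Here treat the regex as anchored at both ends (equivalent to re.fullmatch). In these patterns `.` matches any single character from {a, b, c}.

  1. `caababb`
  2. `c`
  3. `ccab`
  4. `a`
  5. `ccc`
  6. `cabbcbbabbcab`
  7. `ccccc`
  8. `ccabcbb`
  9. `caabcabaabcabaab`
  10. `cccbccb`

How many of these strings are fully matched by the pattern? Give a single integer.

9

1 → match
2 → match
3 → match
4 → no match — must start with `c`
5 → match
6 → match
7 → match
8 → match
9 → match
10 → match
Total matched: 9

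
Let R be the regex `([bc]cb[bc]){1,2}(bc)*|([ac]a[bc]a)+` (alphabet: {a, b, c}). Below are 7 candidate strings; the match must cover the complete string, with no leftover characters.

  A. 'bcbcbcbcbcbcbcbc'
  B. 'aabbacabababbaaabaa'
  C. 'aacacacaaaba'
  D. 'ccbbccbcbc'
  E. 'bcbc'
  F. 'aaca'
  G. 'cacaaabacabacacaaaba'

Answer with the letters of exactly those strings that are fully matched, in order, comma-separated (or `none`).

A → match
B → no match
C → match
D → match
E → match
F → match
G → match

A, C, D, E, F, G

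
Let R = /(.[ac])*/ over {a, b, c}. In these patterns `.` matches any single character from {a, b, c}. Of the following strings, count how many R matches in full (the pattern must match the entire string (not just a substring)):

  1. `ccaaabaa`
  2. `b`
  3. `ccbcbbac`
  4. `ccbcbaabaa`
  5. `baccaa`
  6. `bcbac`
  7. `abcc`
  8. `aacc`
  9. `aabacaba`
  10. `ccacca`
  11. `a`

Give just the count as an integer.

1 → no match
2 → no match
3 → no match
4 → no match
5 → match
6 → no match
7 → no match
8 → match
9 → match
10 → match
11 → no match
Total matched: 4

4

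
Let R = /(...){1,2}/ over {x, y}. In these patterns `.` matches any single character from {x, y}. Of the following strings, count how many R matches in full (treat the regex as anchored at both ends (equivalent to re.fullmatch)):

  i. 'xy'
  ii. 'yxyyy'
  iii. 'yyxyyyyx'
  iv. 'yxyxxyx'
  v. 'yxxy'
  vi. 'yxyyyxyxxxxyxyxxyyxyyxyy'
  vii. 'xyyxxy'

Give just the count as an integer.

i → no match
ii → no match
iii → no match
iv → no match
v → no match
vi → no match
vii → match
Total matched: 1

1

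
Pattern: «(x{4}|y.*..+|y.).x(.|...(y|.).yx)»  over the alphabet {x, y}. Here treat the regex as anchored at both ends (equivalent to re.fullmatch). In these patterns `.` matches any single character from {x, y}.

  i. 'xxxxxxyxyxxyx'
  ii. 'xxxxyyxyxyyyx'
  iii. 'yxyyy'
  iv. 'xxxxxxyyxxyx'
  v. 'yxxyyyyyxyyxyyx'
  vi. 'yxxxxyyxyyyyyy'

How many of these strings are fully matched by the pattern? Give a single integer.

1

i → match
ii → no match
iii. 'yxyyy' → no match
iv. 'xxxxxxyyxxyx' → no match
v → no match
vi → no match
Total matched: 1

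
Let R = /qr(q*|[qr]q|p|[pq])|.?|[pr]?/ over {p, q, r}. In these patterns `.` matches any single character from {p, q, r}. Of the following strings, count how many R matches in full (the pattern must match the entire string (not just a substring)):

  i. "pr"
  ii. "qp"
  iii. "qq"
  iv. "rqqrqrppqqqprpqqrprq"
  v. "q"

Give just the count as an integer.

1

i → no match
ii → no match
iii → no match
iv → no match
v → match
Total matched: 1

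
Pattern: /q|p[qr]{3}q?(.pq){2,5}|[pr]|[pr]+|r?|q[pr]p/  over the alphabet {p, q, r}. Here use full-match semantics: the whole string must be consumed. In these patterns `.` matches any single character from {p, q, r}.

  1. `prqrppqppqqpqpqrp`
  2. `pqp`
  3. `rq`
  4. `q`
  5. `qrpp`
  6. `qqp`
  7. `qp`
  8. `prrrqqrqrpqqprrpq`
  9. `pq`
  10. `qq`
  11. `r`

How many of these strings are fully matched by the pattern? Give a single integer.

1 → no match
2 → no match
3 → no match
4 → match
5 → no match
6 → no match
7 → no match
8 → no match
9 → no match
10 → no match
11 → match
Total matched: 2

2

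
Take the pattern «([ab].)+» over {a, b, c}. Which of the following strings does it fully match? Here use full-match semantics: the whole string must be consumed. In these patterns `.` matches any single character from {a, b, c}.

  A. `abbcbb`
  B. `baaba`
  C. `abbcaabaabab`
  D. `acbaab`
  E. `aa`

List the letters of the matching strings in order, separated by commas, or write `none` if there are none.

A → match
B → no match
C → match
D → match
E → match

A, C, D, E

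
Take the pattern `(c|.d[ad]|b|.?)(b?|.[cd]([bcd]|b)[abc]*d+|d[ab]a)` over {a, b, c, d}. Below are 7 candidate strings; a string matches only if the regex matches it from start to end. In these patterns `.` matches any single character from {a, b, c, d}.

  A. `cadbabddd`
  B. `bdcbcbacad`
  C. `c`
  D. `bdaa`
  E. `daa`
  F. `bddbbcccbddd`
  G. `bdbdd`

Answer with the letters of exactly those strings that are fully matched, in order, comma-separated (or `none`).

A, B, C, D, E, F, G

A → match
B → match
C → match
D → match
E → match
F → match
G → match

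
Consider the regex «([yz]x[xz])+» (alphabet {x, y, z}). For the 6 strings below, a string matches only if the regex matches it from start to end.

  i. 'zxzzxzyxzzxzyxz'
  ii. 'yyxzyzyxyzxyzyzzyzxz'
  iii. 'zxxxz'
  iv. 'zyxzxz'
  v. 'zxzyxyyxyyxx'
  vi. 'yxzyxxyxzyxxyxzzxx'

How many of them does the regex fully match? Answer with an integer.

i → match
ii → no match
iii. 'zxxxz' → no match
iv. 'zyxzxz' → no match
v. 'zxzyxyyxyyxx' → no match
vi → match
Total matched: 2

2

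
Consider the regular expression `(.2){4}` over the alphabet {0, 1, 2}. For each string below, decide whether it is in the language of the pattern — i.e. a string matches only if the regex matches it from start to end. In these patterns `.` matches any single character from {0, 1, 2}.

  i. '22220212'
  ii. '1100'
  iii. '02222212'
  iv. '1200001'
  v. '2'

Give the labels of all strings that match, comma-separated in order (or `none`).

i, iii

i → match
ii → no match — must end with '2'
iii → match
iv → no match — must end with '2'
v → no match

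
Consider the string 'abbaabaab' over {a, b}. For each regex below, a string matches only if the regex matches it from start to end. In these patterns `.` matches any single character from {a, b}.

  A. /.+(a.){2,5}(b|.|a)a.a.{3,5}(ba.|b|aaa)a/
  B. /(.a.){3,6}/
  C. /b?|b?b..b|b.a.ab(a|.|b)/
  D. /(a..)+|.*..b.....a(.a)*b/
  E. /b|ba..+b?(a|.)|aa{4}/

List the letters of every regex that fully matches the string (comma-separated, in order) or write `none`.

D

A → no match — must end with 'a'
B → no match
C → no match
D → match
E → no match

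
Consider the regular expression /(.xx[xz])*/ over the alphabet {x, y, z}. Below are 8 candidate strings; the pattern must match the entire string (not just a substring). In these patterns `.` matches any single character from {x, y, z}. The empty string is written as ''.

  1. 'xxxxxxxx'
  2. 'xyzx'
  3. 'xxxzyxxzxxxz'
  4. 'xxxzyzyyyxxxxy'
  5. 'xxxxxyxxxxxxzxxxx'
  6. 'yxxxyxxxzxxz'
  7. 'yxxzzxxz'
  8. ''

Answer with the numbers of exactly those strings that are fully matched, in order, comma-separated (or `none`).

1, 3, 6, 7, 8

1. 'xxxxxxxx' → match
2. 'xyzx' → no match
3. 'xxxzyxxzxxxz' → match
4 → no match
5 → no match
6. 'yxxxyxxxzxxz' → match
7. 'yxxzzxxz' → match
8. '' → match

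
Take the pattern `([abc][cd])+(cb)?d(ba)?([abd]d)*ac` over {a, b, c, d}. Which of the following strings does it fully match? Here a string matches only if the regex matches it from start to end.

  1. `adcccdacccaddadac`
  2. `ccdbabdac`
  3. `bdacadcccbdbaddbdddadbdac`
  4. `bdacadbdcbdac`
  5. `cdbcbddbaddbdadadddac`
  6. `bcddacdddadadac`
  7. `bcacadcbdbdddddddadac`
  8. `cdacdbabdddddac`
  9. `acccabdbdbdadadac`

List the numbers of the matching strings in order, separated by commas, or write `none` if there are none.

1, 2, 3, 4, 5, 7, 8

1 → match
2 → match
3 → match
4 → match
5 → match
6 → no match
7 → match
8 → match
9 → no match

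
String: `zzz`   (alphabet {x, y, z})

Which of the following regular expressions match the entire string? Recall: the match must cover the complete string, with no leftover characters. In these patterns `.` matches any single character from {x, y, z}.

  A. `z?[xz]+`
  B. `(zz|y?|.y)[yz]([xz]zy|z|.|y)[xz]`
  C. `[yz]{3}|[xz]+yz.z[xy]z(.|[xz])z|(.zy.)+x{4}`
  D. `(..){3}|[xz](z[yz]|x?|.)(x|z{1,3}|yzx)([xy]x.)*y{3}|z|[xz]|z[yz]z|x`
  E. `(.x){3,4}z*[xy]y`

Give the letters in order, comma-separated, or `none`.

A → match
B → match
C → match
D → match
E → no match — must end with `y`

A, B, C, D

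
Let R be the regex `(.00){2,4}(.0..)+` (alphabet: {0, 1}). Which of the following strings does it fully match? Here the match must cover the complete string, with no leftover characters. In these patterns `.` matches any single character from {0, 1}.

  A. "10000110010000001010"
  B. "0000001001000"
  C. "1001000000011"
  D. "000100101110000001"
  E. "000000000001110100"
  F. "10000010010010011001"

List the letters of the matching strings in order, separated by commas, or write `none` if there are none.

A → no match
B → match
C → match
D → match
E → no match
F → match

B, C, D, F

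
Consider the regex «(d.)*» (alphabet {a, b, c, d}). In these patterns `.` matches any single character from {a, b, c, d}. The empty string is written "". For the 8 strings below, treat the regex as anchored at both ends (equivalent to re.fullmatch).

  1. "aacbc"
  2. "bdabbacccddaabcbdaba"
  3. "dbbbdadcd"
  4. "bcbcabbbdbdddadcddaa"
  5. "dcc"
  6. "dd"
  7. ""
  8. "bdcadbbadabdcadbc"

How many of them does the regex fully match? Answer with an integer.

1 → no match
2 → no match
3 → no match
4 → no match
5 → no match
6 → match
7 → match
8 → no match
Total matched: 2

2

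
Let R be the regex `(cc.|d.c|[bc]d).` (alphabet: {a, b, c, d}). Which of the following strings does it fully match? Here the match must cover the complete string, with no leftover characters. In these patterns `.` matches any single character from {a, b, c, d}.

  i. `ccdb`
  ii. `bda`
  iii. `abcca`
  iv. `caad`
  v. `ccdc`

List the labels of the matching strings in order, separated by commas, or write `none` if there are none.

i, ii, v

i. `ccdb` → match
ii. `bda` → match
iii. `abcca` → no match
iv. `caad` → no match
v. `ccdc` → match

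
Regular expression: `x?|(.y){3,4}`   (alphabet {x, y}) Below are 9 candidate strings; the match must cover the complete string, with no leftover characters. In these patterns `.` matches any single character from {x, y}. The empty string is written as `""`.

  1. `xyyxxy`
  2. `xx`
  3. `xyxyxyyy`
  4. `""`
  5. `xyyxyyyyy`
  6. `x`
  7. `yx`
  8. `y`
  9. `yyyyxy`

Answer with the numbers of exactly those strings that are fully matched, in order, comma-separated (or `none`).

1. `xyyxxy` → no match
2. `xx` → no match
3. `xyxyxyyy` → match
4. `""` → match
5. `xyyxyyyyy` → no match
6. `x` → match
7. `yx` → no match
8. `y` → no match
9. `yyyyxy` → match

3, 4, 6, 9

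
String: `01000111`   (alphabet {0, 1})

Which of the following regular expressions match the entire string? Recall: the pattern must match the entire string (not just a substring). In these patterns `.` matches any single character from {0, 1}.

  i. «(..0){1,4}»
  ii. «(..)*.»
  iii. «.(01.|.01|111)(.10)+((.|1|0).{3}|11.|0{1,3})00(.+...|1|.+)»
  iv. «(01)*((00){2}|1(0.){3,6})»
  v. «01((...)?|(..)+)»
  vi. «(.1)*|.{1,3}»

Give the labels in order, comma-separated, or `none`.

i → no match — must end with `0`
ii → no match
iii → no match
iv → no match
v → match
vi → no match

v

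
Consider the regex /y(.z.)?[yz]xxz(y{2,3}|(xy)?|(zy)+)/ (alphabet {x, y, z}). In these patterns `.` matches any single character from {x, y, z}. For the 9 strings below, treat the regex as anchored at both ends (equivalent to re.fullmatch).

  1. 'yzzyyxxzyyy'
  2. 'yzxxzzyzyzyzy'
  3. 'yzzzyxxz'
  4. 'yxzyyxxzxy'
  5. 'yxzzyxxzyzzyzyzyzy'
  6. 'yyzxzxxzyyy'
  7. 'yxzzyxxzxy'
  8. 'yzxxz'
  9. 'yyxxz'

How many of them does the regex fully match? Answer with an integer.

8

1 → match
2 → match
3 → match
4 → match
5 → no match
6 → match
7 → match
8 → match
9 → match
Total matched: 8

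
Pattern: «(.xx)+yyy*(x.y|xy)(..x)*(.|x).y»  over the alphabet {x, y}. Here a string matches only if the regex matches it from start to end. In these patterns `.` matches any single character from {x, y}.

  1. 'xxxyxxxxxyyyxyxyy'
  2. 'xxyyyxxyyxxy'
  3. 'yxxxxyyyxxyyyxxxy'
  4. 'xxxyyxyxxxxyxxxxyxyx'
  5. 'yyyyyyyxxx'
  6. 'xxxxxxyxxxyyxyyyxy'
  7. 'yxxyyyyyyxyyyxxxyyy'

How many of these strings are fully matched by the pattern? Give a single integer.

1 → match
2 → no match
3 → no match
4 → no match — must end with 'y'
5 → no match — must end with 'y'
6 → no match
7 → no match
Total matched: 1

1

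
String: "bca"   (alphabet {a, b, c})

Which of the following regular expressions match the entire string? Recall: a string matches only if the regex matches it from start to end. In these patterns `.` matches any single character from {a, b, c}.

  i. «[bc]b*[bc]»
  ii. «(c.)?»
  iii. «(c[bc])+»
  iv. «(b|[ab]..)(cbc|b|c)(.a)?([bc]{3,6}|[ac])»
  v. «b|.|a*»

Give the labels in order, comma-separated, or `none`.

iv

i → no match
ii → no match
iii → no match — must start with "c"
iv → match
v → no match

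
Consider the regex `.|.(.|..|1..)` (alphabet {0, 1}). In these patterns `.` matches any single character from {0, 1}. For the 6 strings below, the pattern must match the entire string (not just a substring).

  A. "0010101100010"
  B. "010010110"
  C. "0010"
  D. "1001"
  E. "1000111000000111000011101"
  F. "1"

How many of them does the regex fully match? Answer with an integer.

A → no match
B. "010010110" → no match
C. "0010" → no match
D. "1001" → no match
E → no match
F. "1" → match
Total matched: 1

1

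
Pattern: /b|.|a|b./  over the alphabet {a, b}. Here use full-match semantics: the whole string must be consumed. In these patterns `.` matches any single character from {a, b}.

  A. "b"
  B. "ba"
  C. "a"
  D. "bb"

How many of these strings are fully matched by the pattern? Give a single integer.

4

A. "b" → match
B. "ba" → match
C. "a" → match
D. "bb" → match
Total matched: 4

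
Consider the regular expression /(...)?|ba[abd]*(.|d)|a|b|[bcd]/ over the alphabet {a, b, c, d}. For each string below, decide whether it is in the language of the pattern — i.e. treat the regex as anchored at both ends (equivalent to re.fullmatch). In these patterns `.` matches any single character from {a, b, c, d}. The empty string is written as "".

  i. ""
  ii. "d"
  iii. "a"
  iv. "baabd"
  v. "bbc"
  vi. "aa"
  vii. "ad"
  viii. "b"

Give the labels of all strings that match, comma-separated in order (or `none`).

i, ii, iii, iv, v, viii

i → match
ii → match
iii → match
iv → match
v → match
vi → no match
vii → no match
viii → match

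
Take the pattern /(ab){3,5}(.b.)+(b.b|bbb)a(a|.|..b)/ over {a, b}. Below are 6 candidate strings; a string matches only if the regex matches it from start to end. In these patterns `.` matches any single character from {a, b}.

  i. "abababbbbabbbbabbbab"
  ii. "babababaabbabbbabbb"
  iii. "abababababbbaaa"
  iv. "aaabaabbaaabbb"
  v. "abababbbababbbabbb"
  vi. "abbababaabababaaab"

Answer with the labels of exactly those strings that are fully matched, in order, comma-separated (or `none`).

i → match
ii → no match — must start with "ab"
iii → no match
iv → no match — must start with "ab"
v → no match
vi → no match

i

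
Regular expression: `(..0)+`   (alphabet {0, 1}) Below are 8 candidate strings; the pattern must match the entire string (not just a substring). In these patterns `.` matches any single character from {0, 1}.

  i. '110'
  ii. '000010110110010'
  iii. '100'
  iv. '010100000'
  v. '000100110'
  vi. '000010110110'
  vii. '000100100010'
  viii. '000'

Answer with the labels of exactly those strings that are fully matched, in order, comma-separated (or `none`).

i, ii, iii, iv, v, vi, vii, viii

i → match
ii → match
iii → match
iv → match
v → match
vi → match
vii → match
viii → match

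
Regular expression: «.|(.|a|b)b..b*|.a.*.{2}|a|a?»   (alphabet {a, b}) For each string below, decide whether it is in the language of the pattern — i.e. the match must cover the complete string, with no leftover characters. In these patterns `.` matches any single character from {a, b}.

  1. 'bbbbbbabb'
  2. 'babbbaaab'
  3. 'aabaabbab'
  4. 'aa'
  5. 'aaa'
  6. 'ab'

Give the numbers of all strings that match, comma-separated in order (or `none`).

2, 3

1 → no match
2 → match
3 → match
4 → no match
5 → no match
6 → no match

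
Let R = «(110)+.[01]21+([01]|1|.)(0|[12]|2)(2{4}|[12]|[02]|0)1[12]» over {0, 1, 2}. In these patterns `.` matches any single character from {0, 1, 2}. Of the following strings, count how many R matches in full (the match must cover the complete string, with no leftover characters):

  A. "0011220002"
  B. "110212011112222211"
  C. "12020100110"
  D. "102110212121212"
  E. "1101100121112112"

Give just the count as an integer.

1

A → no match — must start with "110"
B → no match
C → no match — must start with "110"
D → no match — must start with "110"
E → match
Total matched: 1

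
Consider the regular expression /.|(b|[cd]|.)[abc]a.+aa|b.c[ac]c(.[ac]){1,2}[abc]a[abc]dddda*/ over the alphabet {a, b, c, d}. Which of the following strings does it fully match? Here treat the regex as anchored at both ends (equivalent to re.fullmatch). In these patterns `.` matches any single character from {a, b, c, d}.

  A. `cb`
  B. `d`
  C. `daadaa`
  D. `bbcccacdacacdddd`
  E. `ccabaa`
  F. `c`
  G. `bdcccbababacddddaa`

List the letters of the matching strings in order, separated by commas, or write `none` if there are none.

A → no match
B → match
C → match
D → match
E → match
F → match
G → match

B, C, D, E, F, G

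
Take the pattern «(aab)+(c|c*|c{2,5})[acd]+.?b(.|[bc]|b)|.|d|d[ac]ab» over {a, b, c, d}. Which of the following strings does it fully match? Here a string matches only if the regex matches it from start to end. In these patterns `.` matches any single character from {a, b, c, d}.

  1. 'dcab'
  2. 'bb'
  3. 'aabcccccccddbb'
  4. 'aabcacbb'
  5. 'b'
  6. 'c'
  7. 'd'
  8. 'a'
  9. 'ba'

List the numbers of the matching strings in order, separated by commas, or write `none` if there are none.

1, 3, 4, 5, 6, 7, 8

1 → match
2 → no match
3 → match
4 → match
5 → match
6 → match
7 → match
8 → match
9 → no match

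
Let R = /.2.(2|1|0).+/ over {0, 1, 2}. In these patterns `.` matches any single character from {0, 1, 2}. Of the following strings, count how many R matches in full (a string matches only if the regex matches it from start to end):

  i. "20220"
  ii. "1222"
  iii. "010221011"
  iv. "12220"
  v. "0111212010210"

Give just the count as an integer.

1

i → no match
ii → no match
iii → no match
iv → match
v → no match
Total matched: 1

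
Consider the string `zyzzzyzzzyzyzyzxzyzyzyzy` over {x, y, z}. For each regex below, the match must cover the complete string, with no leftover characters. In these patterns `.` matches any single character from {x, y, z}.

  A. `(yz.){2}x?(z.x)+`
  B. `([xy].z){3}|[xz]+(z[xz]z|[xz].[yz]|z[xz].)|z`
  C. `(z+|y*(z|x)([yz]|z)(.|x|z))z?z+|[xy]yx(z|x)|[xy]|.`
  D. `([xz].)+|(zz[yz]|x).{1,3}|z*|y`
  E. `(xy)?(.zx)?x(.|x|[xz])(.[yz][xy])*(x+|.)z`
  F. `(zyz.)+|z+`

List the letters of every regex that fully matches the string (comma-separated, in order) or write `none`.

D, F

A → no match — must start with `yz`
B → no match
C → no match
D → match
E → no match — must end with `z`
F → match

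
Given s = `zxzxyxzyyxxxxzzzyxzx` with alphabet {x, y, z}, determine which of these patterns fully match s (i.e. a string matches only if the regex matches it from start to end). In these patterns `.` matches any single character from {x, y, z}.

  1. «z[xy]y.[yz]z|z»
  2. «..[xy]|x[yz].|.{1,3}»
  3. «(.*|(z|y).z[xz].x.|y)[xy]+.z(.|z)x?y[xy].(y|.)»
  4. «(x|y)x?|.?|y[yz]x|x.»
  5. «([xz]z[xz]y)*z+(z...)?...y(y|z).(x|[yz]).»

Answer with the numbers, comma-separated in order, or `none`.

1 → no match — must end with `z`
2 → no match
3 → match
4 → no match
5 → no match

3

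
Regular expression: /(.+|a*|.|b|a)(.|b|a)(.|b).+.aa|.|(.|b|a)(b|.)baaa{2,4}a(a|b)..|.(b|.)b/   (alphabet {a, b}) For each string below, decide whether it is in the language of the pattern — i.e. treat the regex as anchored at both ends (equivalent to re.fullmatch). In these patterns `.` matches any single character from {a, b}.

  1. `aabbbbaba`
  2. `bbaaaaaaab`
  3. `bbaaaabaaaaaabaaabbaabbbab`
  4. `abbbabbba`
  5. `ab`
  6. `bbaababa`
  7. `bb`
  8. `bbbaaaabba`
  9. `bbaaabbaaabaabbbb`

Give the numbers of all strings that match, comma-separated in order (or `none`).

1 → no match
2 → no match
3 → no match
4 → no match
5 → no match
6 → no match
7 → no match
8 → no match
9 → no match

none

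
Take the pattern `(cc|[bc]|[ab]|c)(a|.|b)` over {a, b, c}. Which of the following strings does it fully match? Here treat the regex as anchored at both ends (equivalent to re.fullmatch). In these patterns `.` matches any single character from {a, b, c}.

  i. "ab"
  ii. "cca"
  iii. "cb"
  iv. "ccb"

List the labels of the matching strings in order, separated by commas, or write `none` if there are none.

i. "ab" → match
ii. "cca" → match
iii. "cb" → match
iv. "ccb" → match

i, ii, iii, iv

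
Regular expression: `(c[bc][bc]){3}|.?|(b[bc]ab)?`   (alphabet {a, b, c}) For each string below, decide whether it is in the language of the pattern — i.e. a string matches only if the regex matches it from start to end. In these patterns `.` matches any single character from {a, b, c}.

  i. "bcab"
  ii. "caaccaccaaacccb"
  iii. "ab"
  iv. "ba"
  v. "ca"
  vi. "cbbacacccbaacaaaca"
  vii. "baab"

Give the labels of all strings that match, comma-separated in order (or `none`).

i → match
ii → no match
iii → no match
iv → no match
v → no match
vi → no match
vii → no match

i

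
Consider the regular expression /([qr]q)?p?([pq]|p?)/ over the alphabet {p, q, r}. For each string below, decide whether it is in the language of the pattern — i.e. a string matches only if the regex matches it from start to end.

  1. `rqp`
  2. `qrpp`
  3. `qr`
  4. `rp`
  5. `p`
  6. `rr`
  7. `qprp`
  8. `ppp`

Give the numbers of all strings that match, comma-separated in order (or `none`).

1, 5

1 → match
2 → no match
3 → no match
4 → no match
5 → match
6 → no match
7 → no match
8 → no match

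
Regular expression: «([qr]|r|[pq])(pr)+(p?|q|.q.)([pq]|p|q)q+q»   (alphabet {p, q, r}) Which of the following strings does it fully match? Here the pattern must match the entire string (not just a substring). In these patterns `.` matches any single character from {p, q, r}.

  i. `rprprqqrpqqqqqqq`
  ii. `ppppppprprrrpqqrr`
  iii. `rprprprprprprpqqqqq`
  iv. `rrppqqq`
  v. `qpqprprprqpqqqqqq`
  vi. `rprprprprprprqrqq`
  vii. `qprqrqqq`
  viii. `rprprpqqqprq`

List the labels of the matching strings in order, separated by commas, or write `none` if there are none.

i → match
ii → no match — must end with `qq`
iii → match
iv. `rrppqqq` → no match
v → no match
vi → no match
vii. `qprqrqqq` → no match
viii. `rprprpqqqprq` → no match — must end with `qq`

i, iii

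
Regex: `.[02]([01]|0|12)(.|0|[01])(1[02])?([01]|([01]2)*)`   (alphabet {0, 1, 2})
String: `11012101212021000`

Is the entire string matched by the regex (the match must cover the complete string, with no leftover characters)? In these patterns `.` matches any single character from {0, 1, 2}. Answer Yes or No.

No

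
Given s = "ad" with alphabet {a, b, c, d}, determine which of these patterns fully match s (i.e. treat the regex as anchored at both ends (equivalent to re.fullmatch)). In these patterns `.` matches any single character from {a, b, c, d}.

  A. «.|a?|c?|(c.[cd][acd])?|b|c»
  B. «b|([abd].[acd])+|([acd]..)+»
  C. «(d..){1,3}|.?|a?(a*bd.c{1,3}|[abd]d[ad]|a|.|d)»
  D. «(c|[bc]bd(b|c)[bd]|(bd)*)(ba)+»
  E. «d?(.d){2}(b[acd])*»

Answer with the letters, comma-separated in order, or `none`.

C

A → no match
B → no match
C → match
D → no match — must end with "ba"
E → no match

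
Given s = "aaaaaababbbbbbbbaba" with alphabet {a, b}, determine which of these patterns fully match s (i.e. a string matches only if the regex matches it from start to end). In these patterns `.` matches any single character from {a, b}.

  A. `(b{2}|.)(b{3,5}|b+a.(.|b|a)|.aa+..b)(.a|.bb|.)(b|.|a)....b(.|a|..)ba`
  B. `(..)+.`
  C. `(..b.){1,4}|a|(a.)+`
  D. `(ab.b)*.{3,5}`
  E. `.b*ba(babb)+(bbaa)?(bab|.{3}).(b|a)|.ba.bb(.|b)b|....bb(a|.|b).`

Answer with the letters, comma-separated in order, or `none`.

A → match
B → match
C → no match
D → no match
E → no match

A, B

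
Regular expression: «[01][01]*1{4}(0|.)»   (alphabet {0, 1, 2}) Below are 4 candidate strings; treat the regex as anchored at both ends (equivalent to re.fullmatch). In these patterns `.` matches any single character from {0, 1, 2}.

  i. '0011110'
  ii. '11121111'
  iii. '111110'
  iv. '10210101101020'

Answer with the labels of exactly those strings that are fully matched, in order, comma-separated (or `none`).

i, iii

i → match
ii → no match
iii → match
iv → no match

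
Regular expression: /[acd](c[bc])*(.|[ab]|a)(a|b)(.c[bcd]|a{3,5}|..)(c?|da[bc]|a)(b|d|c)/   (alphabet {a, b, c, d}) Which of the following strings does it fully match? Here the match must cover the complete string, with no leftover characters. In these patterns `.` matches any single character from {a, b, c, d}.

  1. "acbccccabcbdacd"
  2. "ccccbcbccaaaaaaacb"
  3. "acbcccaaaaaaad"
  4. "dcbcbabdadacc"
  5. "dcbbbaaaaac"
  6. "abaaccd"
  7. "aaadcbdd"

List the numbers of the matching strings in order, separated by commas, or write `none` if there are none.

1 → match
2 → match
3 → match
4 → match
5 → match
6 → match
7 → no match

1, 2, 3, 4, 5, 6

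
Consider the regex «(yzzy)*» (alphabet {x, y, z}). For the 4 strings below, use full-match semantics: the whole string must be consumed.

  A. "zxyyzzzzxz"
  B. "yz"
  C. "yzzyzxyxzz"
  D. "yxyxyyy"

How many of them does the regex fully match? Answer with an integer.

A → no match
B → no match
C → no match
D → no match
Total matched: 0

0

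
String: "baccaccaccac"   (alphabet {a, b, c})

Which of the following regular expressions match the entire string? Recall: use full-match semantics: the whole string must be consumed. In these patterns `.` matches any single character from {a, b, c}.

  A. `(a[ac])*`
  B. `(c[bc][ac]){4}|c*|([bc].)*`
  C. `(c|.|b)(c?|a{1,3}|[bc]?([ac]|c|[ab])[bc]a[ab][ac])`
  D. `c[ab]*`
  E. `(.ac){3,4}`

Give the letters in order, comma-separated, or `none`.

E

A → no match
B → no match
C → no match
D → no match — must start with "c"
E → match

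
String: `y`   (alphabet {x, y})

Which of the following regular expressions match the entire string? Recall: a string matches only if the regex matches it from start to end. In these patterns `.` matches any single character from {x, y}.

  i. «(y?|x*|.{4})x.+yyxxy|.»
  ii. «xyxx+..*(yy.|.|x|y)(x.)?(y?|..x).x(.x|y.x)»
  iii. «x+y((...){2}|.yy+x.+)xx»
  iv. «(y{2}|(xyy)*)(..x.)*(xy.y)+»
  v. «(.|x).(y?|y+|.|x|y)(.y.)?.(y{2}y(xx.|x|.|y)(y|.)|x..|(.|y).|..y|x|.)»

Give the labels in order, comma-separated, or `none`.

i

i → match
ii → no match — must start with `xyxx`
iii → no match — must start with `x`
iv → no match
v → no match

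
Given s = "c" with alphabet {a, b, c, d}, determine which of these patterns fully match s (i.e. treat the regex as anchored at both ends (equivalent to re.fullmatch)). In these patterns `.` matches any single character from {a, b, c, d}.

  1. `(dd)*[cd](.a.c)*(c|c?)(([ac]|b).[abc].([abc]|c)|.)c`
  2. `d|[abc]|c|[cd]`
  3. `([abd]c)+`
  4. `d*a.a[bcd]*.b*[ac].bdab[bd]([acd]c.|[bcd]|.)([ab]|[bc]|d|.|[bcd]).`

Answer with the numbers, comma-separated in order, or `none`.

1 → no match
2 → match
3 → no match
4 → no match

2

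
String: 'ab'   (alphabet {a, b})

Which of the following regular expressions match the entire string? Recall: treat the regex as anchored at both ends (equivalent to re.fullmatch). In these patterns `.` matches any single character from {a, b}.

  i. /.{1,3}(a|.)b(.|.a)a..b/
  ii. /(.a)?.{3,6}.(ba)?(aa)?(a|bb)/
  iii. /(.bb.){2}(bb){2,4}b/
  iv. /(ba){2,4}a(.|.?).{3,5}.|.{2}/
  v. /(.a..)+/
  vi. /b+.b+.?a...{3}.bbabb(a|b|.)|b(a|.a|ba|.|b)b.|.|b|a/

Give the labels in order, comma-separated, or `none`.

i → no match
ii → no match
iii → no match — must end with 'bbb'
iv → match
v → no match
vi → no match

iv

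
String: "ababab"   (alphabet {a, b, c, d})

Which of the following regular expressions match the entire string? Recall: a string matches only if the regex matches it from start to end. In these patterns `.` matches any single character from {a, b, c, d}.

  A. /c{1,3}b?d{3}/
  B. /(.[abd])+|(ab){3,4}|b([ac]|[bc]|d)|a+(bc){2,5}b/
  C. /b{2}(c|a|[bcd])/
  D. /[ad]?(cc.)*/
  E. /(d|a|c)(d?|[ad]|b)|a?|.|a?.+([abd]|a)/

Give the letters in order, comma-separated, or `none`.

B, E

A → no match — must start with "c"
B → match
C → no match — must start with "b"
D → no match
E → match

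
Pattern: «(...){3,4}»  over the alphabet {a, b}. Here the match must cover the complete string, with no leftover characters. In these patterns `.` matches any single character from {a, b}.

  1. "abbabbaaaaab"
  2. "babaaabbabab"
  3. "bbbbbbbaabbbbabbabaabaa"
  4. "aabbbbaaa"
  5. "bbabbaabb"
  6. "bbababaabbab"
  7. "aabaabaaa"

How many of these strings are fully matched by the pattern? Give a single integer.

1. "abbabbaaaaab" → match
2. "babaaabbabab" → match
3 → no match
4. "aabbbbaaa" → match
5. "bbabbaabb" → match
6. "bbababaabbab" → match
7. "aabaabaaa" → match
Total matched: 6

6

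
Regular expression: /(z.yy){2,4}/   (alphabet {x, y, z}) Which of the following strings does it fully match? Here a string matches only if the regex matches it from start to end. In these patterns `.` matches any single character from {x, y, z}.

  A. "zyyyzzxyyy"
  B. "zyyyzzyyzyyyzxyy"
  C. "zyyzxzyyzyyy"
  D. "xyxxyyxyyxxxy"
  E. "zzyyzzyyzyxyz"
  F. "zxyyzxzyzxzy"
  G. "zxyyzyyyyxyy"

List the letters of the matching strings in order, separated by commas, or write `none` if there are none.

A. "zyyyzzxyyy" → no match
B → match
C. "zyyzxzyyzyyy" → no match
D → no match — must start with "z"
E → no match — must end with "yy"
F. "zxyyzxzyzxzy" → no match — must end with "yy"
G. "zxyyzyyyyxyy" → no match

B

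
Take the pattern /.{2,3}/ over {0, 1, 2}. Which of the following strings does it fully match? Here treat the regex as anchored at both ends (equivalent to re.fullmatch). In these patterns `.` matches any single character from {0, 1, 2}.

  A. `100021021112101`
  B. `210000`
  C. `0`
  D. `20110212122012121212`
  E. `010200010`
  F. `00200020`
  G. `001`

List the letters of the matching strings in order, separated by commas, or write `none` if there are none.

A → no match
B. `210000` → no match
C. `0` → no match
D → no match
E. `010200010` → no match
F. `00200020` → no match
G. `001` → match

G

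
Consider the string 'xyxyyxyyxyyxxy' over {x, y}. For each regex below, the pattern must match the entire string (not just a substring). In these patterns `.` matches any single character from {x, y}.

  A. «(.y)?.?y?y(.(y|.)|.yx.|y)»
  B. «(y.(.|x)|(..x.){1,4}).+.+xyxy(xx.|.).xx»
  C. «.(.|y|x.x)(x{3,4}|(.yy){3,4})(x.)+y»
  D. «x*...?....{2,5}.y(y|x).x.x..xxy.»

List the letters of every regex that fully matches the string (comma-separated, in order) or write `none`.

A → no match
B → no match — must end with 'xx'
C → match
D → no match

C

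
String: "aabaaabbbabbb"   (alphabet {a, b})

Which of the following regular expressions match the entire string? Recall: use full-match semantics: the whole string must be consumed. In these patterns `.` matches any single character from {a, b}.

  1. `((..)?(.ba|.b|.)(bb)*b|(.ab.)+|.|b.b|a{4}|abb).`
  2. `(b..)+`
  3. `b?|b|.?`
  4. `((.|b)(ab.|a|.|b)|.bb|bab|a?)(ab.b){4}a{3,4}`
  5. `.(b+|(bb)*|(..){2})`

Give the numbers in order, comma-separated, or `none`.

1

1 → match
2 → no match — must start with "b"
3 → no match
4 → no match — must end with "a"
5 → no match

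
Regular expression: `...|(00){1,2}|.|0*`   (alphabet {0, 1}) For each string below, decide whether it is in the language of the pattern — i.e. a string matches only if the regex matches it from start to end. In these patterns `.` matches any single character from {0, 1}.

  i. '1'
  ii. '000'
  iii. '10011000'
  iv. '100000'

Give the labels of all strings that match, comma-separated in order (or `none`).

i. '1' → match
ii. '000' → match
iii. '10011000' → no match
iv. '100000' → no match

i, ii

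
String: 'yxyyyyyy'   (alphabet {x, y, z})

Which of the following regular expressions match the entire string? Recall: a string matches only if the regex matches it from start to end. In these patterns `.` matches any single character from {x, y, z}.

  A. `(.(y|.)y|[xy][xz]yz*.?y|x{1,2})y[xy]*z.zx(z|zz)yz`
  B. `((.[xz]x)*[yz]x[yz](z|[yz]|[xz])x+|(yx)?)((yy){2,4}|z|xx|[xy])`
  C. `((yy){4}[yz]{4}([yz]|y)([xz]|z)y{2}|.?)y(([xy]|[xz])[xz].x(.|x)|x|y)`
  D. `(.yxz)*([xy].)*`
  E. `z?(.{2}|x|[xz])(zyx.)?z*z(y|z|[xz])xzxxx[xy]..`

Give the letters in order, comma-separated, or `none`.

B, D

A → no match — must end with 'yz'
B → match
C → no match
D → match
E → no match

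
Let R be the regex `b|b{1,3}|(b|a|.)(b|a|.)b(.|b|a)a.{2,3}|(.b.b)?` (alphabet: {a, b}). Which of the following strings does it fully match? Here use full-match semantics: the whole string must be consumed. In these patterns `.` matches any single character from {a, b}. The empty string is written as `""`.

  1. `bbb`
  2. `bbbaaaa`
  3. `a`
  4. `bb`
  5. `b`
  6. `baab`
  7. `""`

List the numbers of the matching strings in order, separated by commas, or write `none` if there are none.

1. `bbb` → match
2. `bbbaaaa` → match
3. `a` → no match
4. `bb` → match
5. `b` → match
6. `baab` → no match
7. `""` → match

1, 2, 4, 5, 7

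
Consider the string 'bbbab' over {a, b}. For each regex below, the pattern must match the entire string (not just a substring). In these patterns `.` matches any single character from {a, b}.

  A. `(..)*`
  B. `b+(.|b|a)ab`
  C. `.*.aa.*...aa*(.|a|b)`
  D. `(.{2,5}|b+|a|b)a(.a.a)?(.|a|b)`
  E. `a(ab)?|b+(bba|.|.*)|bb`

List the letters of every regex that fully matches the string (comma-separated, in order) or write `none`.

B, D, E

A → no match
B → match
C → no match
D → match
E → match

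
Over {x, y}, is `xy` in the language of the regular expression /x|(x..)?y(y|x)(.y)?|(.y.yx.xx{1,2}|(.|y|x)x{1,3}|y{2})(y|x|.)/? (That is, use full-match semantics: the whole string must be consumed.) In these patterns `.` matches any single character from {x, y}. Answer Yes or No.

No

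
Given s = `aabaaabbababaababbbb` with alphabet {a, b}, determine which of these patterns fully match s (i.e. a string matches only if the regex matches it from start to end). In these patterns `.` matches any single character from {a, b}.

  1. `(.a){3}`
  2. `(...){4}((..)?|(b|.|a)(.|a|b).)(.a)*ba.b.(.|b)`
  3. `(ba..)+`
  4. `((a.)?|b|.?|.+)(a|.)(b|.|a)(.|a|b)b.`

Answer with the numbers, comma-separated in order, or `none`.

2, 4

1 → no match — must end with `a`
2 → match
3 → no match — must start with `ba`
4 → match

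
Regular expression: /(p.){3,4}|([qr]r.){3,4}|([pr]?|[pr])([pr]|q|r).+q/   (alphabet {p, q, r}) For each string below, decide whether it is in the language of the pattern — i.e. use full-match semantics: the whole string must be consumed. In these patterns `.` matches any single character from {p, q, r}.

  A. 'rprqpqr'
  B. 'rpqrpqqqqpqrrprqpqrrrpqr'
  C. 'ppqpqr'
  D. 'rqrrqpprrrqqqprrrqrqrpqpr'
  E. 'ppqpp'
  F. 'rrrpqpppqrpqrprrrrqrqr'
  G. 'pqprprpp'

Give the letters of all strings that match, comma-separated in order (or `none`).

A → no match
B → no match
C → no match
D → no match
E → no match
F → no match
G → match

G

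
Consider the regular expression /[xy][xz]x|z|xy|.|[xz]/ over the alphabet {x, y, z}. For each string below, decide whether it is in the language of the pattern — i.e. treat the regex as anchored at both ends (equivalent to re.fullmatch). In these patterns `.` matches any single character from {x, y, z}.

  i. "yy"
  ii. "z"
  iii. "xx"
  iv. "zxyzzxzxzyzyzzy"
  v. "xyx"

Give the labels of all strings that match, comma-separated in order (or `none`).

ii

i → no match
ii → match
iii → no match
iv → no match
v → no match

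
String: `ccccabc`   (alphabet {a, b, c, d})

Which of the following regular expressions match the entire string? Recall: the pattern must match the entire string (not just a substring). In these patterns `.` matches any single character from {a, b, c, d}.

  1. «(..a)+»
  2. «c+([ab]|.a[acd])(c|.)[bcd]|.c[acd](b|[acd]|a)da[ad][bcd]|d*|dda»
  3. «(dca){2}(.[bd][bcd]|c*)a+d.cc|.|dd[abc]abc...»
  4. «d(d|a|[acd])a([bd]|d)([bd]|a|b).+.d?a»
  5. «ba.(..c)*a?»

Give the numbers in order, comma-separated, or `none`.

1 → no match — must end with `a`
2 → match
3 → no match
4 → no match — must start with `d`
5 → no match — must start with `ba`

2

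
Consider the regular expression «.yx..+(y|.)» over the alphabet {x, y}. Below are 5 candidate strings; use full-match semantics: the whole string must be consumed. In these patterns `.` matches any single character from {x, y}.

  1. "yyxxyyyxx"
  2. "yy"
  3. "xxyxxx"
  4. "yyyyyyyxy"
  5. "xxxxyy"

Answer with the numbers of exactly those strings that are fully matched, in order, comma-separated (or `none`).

1 → match
2 → no match
3 → no match
4 → no match
5 → no match

1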